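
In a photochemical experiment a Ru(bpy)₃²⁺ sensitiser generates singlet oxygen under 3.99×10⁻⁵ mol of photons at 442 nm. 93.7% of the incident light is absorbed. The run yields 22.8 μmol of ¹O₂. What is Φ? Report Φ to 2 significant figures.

Φ = 0.61

Product: 22.8 μmol = 2.28×10⁻⁵ mol.
Photons absorbed: 0.937 × 3.99×10⁻⁵ = 3.739×10⁻⁵ mol.
Φ = 2.28×10⁻⁵ mol / 3.739×10⁻⁵ mol photons = 0.61.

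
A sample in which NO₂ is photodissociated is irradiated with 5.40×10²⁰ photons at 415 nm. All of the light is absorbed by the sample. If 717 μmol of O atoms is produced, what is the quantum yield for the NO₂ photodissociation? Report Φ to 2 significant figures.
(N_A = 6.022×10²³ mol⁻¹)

Φ = 0.80

Product: 717 μmol = 7.17×10⁻⁴ mol.
Moles of photons: 5.40×10²⁰ / 6.022×10²³ = 8.967×10⁻⁴ mol.
Φ = 7.17×10⁻⁴ mol / 8.967×10⁻⁴ mol photons = 0.80.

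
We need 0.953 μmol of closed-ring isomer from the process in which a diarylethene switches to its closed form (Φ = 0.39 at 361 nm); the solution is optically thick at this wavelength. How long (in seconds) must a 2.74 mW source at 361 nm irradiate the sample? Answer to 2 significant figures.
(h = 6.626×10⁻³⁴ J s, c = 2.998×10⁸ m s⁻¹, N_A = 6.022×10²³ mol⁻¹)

t ≈ 300 s

Product: 0.953 μmol = 9.53×10⁻⁷ mol.
Photons that must be absorbed: 9.53×10⁻⁷ / 0.39 = 2.444×10⁻⁶ mol.
Photon energy: hc/λ = 5.503×10⁻¹⁹ J; per mole, 3.314×10⁵ J mol⁻¹.
Energy required: 2.444×10⁻⁶ × 3.314×10⁵ = 0.8099 J.
Time: 0.8099 J / 0.00274 W = 300 s.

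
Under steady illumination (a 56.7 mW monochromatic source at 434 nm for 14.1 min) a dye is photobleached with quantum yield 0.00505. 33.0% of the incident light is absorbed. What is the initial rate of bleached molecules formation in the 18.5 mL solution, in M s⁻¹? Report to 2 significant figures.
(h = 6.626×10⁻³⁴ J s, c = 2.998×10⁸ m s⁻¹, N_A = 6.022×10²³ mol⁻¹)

Photon energy at 434 nm: hc/λ = (6.626×10⁻³⁴)(2.998×10⁸)/(434×10⁻⁹) = 4.577×10⁻¹⁹ J.
Energy delivered: (56.7 mW)(846 s) = 47.97 J.
Photons incident: 47.97 / 4.577×10⁻¹⁹ = 1.048×10²⁰, i.e. 1.048×10²⁰/6.022×10²³ = 1.740×10⁻⁴ mol.
Photons absorbed: 0.330 × 1.740×10⁻⁴ = 5.742×10⁻⁵ mol.
Product formed: 0.00505 × 5.742×10⁻⁵ = 2.900×10⁻⁷ mol.
Rate: 2.900×10⁻⁷ mol / (846 s × 0.0185 L) = 1.9×10⁻⁸ M s⁻¹.

1.9×10⁻⁸ M s⁻¹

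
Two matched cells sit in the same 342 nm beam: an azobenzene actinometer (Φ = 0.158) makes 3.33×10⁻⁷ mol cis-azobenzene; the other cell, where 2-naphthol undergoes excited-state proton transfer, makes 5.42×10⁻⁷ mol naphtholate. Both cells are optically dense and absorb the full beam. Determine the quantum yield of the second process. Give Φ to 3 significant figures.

Φ = 0.257

Photons absorbed by the actinometer: 3.33×10⁻⁷ / 0.158 = 2.108×10⁻⁶ mol.
Φ(unknown) = 5.42×10⁻⁷ / 2.108×10⁻⁶ = 0.257.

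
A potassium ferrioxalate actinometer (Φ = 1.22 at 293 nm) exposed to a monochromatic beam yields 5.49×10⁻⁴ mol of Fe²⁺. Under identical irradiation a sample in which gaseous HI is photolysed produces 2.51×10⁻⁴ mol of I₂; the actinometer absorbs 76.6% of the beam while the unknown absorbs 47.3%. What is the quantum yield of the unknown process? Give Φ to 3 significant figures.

Φ = 0.903

Photons absorbed by the actinometer: 5.49×10⁻⁴ / 1.22 = 4.500×10⁻⁴ mol.
Incident flux: 4.500×10⁻⁴ / 0.766 = 5.875×10⁻⁴ einstein.
Absorbed by unknown: 0.473 × 5.875×10⁻⁴ = 2.779×10⁻⁴ mol.
Φ(unknown) = 2.51×10⁻⁴ / 2.779×10⁻⁴ = 0.903.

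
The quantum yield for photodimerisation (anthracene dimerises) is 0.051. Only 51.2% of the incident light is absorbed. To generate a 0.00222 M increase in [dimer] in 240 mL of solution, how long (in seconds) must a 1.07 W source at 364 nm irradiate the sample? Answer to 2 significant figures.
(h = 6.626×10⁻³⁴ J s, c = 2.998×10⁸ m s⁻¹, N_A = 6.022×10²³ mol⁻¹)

t ≈ 6300 s

Product: (0.00222 M)(0.24 L) = 5.328×10⁻⁴ mol.
Photons that must be absorbed: 5.328×10⁻⁴ / 0.051 = 0.01045 mol.
Incident photons needed: 0.01045 / 0.512 = 0.02041 mol.
Photon energy: hc/λ = 5.457×10⁻¹⁹ J; per mole, 3.286×10⁵ J mol⁻¹.
Energy required: 0.02041 × 3.286×10⁵ = 6707 J.
Time: 6707 J / 1.07 W = 6300 s.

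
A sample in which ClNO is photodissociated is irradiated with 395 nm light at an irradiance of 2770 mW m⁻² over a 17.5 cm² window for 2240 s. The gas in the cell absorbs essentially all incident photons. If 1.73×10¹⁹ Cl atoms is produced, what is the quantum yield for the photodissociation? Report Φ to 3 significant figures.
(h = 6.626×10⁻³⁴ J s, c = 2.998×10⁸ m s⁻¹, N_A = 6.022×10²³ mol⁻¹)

Φ = 0.801

Product: 1.73×10¹⁹ / 6.022×10²³ = 2.873×10⁻⁵ mol.
Photon energy at 395 nm: hc/λ = (6.626×10⁻³⁴)(2.998×10⁸)/(395×10⁻⁹) = 5.029×10⁻¹⁹ J.
Energy delivered: (2770 mW m⁻²)(17.5×10⁻⁴ m²)(2240 s) = 10.86 J.
Photons incident: 10.86 / 5.029×10⁻¹⁹ = 2.159×10¹⁹, i.e. 2.159×10¹⁹/6.022×10²³ = 3.585×10⁻⁵ mol.
Φ = 2.873×10⁻⁵ mol / 3.585×10⁻⁵ mol photons = 0.801.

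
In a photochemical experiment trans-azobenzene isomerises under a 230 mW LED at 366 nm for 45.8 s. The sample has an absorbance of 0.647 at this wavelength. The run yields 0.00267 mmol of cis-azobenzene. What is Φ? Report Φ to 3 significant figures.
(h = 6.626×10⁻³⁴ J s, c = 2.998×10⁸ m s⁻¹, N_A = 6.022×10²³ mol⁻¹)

Product: 0.00267 mmol = 2.67×10⁻⁶ mol.
Photon energy at 366 nm: hc/λ = (6.626×10⁻³⁴)(2.998×10⁸)/(366×10⁻⁹) = 5.428×10⁻¹⁹ J.
Energy delivered: (230 mW)(45.8 s) = 10.53 J.
Photons incident: 10.53 / 5.428×10⁻¹⁹ = 1.940×10¹⁹, i.e. 1.940×10¹⁹/6.022×10²³ = 3.222×10⁻⁵ mol.
Fraction absorbed: 1 − 10^(−0.647) = 0.7746.
Photons absorbed: 0.7746 × 3.222×10⁻⁵ = 2.496×10⁻⁵ mol.
Φ = 2.67×10⁻⁶ mol / 2.496×10⁻⁵ mol photons = 0.107.

Φ = 0.107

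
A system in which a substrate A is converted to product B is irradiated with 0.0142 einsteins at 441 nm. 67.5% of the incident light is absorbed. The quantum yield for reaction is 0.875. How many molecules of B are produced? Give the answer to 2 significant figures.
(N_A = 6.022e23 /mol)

Photons absorbed: 0.675 × 0.0142 = 0.009585 mol.
Product: Φ × n_abs = 0.875 × 0.009585 = 0.008387 mol.
As a count: 0.008387 × 6.022e23 = 5.1e21.

5.1e21 molecules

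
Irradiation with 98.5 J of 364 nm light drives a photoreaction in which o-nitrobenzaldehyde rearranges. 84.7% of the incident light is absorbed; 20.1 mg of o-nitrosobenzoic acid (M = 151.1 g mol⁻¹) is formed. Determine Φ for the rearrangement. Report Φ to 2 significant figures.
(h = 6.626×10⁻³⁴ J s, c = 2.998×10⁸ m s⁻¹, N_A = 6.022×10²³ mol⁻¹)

Product: 20.1 mg / 151.1 g mol⁻¹ = 1.330×10⁻⁴ mol.
Photon energy at 364 nm: hc/λ = (6.626×10⁻³⁴)(2.998×10⁸)/(364×10⁻⁹) = 5.457×10⁻¹⁹ J.
Photons incident: 98.5 / 5.457×10⁻¹⁹ = 1.805×10²⁰, i.e. 1.805×10²⁰/6.022×10²³ = 2.997×10⁻⁴ mol.
Photons absorbed: 0.847 × 2.997×10⁻⁴ = 2.538×10⁻⁴ mol.
Φ = 1.330×10⁻⁴ mol / 2.538×10⁻⁴ mol photons = 0.52.

Φ = 0.52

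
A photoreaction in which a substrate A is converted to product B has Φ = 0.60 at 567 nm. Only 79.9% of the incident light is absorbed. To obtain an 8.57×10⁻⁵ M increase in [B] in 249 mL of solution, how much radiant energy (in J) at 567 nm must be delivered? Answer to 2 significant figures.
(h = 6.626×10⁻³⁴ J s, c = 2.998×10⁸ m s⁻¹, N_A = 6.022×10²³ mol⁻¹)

9.4 J

Product: (8.57×10⁻⁵ M)(0.249 L) = 2.134×10⁻⁵ mol.
Photons that must be absorbed: 2.134×10⁻⁵ / 0.60 = 3.557×10⁻⁵ mol.
Incident photons needed: 3.557×10⁻⁵ / 0.799 = 4.452×10⁻⁵ mol.
Photon energy: hc/λ = 3.503×10⁻¹⁹ J; per mole, 2.110×10⁵ J mol⁻¹.
Energy required: 4.452×10⁻⁵ × 2.110×10⁵ = 9.4 J.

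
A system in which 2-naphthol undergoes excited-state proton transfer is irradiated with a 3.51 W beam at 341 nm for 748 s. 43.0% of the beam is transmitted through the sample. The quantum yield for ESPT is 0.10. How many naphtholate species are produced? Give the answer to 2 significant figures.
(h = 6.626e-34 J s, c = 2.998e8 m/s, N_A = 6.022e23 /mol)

Photon energy at 341 nm: hc/λ = (6.626e-34)(2.998e8)/(341e-9) = 5.825e-19 J.
Energy delivered: (3.51 W)(748 s) = 2625 J.
Photons incident: 2625 / 5.825e-19 = 4.506e21, i.e. 4.506e21/6.022e23 = 0.007483 mol.
Fraction absorbed: 1 − 43.0/100 = 0.5700.
Photons absorbed: 0.5700 × 0.007483 = 0.004265 mol.
Product: Φ × n_abs = 0.10 × 0.004265 = 4.265e-4 mol.
As a count: 4.265e-4 × 6.022e23 = 2.6e20.

2.6e20 species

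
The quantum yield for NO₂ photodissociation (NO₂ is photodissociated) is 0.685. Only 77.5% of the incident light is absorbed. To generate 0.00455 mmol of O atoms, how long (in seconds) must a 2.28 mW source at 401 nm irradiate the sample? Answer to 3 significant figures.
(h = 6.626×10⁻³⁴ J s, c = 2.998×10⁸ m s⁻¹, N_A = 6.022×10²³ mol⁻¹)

Product: 0.00455 mmol = 4.55×10⁻⁶ mol.
Photons that must be absorbed: 4.55×10⁻⁶ / 0.685 = 6.642×10⁻⁶ mol.
Incident photons needed: 6.642×10⁻⁶ / 0.775 = 8.570×10⁻⁶ mol.
Photon energy: hc/λ = 4.954×10⁻¹⁹ J; per mole, 2.983×10⁵ J mol⁻¹.
Energy required: 8.570×10⁻⁶ × 2.983×10⁵ = 2.556 J.
Time: 2.556 J / 0.00228 W = 1120 s.

t ≈ 1120 s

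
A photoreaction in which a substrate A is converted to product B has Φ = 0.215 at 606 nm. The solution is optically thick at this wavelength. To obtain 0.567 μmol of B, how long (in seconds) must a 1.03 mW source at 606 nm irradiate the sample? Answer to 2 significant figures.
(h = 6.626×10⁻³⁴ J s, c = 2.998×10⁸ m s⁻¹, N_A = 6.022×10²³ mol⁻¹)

t ≈ 510 s

Product: 0.567 μmol = 5.67×10⁻⁷ mol.
Photons that must be absorbed: 5.67×10⁻⁷ / 0.215 = 2.637×10⁻⁶ mol.
Photon energy: hc/λ = 3.278×10⁻¹⁹ J; per mole, 1.974×10⁵ J mol⁻¹.
Energy required: 2.637×10⁻⁶ × 1.974×10⁵ = 0.5205 J.
Time: 0.5205 J / 0.00103 W = 510 s.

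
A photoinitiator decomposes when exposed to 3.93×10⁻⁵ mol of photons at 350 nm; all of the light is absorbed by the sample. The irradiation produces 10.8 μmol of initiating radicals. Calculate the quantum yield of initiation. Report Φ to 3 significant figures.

Φ = 0.275

Product: 10.8 μmol = 1.08×10⁻⁵ mol.
Φ = 1.08×10⁻⁵ mol / 3.93×10⁻⁵ mol photons = 0.275.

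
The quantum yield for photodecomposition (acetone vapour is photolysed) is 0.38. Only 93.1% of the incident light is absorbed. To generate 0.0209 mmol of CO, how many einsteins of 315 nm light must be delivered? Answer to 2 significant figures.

5.9e-5 einstein

Product: 0.0209 mmol = 2.09e-5 mol.
Photons that must be absorbed: 2.09e-5 / 0.38 = 5.500e-5 mol.
Incident photons needed: 5.500e-5 / 0.931 = 5.908e-5 mol.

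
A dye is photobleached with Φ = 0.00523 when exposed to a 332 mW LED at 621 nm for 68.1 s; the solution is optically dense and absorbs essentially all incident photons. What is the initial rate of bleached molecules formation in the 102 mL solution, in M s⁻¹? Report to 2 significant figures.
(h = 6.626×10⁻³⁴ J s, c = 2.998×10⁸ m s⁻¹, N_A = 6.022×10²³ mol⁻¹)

8.8×10⁻⁸ M s⁻¹

Photon energy at 621 nm: hc/λ = (6.626×10⁻³⁴)(2.998×10⁸)/(621×10⁻⁹) = 3.199×10⁻¹⁹ J.
Energy delivered: (332 mW)(68.1 s) = 22.61 J.
Photons incident: 22.61 / 3.199×10⁻¹⁹ = 7.068×10¹⁹, i.e. 7.068×10¹⁹/6.022×10²³ = 1.174×10⁻⁴ mol.
Product formed: 0.00523 × 1.174×10⁻⁴ = 6.140×10⁻⁷ mol.
Rate: 6.140×10⁻⁷ mol / (68.1 s × 0.102 L) = 8.8×10⁻⁸ M s⁻¹.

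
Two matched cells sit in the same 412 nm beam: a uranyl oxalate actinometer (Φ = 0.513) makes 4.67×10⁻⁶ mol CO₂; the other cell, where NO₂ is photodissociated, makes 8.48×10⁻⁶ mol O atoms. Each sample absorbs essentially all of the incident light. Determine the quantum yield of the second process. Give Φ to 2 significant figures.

Φ = 0.93

Photons absorbed by the actinometer: 4.67×10⁻⁶ / 0.513 = 9.103×10⁻⁶ mol.
Φ(unknown) = 8.48×10⁻⁶ / 9.103×10⁻⁶ = 0.93.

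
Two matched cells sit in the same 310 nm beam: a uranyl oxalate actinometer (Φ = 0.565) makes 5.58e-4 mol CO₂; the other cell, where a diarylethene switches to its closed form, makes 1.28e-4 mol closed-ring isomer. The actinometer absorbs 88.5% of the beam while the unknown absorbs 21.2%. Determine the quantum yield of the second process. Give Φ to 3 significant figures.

Φ = 0.541

Photons absorbed by the actinometer: 5.58e-4 / 0.565 = 9.876e-4 mol.
Incident flux: 9.876e-4 / 0.885 = 0.001116 einstein.
Absorbed by unknown: 0.212 × 0.001116 = 2.366e-4 mol.
Φ(unknown) = 1.28e-4 / 2.366e-4 = 0.541.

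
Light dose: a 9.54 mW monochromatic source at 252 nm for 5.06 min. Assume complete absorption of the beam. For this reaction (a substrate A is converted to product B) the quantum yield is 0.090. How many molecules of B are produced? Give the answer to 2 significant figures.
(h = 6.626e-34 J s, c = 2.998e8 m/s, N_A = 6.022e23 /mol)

Photon energy at 252 nm: hc/λ = (6.626e-34)(2.998e8)/(252e-9) = 7.883e-19 J.
Energy delivered: (9.54 mW)(303.6 s) = 2.896 J.
Photons incident: 2.896 / 7.883e-19 = 3.674e18, i.e. 3.674e18/6.022e23 = 6.101e-6 mol.
Product: Φ × n_abs = 0.090 × 6.101e-6 = 5.491e-7 mol.
As a count: 5.491e-7 × 6.022e23 = 3.3e17.

3.3e17 molecules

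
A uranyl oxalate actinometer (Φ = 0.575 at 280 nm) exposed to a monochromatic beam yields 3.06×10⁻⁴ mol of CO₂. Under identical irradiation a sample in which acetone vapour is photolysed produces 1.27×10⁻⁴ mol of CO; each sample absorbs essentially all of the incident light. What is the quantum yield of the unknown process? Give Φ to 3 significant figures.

Photons absorbed by the actinometer: 3.06×10⁻⁴ / 0.575 = 5.322×10⁻⁴ mol.
Φ(unknown) = 1.27×10⁻⁴ / 5.322×10⁻⁴ = 0.239.

Φ = 0.239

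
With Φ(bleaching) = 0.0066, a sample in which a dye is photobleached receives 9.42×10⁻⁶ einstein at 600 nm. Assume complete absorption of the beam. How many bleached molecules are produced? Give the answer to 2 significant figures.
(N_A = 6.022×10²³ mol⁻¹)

Product: Φ × n_abs = 0.0066 × 9.42×10⁻⁶ = 6.217×10⁻⁸ mol.
As a count: 6.217×10⁻⁸ × 6.022×10²³ = 3.7×10¹⁶.

3.7×10¹⁶ bleached molecules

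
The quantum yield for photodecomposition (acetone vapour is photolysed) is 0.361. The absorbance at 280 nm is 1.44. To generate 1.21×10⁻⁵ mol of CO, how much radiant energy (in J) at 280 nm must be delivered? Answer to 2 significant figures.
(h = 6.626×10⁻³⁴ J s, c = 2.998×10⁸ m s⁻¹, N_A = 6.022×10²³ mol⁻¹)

15 J

Photons that must be absorbed: 1.21×10⁻⁵ / 0.361 = 3.352×10⁻⁵ mol.
Fraction absorbed: 1 − 10^(−1.44) = 0.9637.
Incident photons needed: 3.352×10⁻⁵ / 0.9637 = 3.478×10⁻⁵ mol.
Photon energy: hc/λ = 7.095×10⁻¹⁹ J; per mole, 4.273×10⁵ J mol⁻¹.
Energy required: 3.478×10⁻⁵ × 4.273×10⁵ = 15 J.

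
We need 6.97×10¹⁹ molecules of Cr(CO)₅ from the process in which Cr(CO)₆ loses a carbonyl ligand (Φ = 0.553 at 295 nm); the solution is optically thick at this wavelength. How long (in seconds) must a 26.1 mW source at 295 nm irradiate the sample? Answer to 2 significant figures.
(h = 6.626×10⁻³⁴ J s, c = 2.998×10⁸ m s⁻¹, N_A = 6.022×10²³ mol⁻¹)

t ≈ 3300 s

Product: 6.97×10¹⁹ / 6.022×10²³ = 1.157×10⁻⁴ mol.
Photons that must be absorbed: 1.157×10⁻⁴ / 0.553 = 2.092×10⁻⁴ mol.
Photon energy: hc/λ = 6.734×10⁻¹⁹ J; per mole, 4.055×10⁵ J mol⁻¹.
Energy required: 2.092×10⁻⁴ × 4.055×10⁵ = 84.83 J.
Time: 84.83 J / 0.0261 W = 3300 s.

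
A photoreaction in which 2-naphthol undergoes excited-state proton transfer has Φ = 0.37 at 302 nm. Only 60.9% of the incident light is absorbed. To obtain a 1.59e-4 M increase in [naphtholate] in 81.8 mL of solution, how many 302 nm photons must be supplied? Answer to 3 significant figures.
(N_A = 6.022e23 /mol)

Product: (1.59e-4 M)(0.0818 L) = 1.301e-5 mol.
Photons that must be absorbed: 1.301e-5 / 0.37 = 3.516e-5 mol.
Incident photons needed: 3.516e-5 / 0.609 = 5.773e-5 mol.
Photon count: 5.773e-5 × 6.022e23 = 3.48e19.

3.48e19 photons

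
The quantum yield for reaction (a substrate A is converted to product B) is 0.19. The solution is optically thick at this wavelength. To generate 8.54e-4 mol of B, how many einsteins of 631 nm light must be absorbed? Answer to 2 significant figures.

Photons that must be absorbed: 8.54e-4 / 0.19 = 0.004495 mol.

0.0045 einstein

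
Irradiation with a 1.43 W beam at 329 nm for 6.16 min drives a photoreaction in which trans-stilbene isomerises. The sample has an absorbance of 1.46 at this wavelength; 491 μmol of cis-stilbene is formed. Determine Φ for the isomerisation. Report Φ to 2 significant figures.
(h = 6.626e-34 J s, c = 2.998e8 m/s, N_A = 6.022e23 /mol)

Product: 491 μmol = 4.91e-4 mol.
Photon energy at 329 nm: hc/λ = (6.626e-34)(2.998e8)/(329e-9) = 6.038e-19 J.
Energy delivered: (1.43 W)(369.6 s) = 528.5 J.
Photons incident: 528.5 / 6.038e-19 = 8.753e20, i.e. 8.753e20/6.022e23 = 0.001454 mol.
Fraction absorbed: 1 − 10^(−1.46) = 0.9653.
Photons absorbed: 0.9653 × 0.001454 = 0.001404 mol.
Φ = 4.91e-4 mol / 0.001404 mol photons = 0.35.

Φ = 0.35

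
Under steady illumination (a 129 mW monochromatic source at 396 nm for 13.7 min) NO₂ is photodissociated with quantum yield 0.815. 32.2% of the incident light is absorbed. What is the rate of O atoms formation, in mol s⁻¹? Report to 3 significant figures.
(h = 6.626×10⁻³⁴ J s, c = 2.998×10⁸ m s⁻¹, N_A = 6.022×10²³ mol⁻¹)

Photon energy at 396 nm: hc/λ = (6.626×10⁻³⁴)(2.998×10⁸)/(396×10⁻⁹) = 5.016×10⁻¹⁹ J.
Energy delivered: (129 mW)(822 s) = 106.0 J.
Photons incident: 106.0 / 5.016×10⁻¹⁹ = 2.113×10²⁰, i.e. 2.113×10²⁰/6.022×10²³ = 3.509×10⁻⁴ mol.
Photons absorbed: 0.322 × 3.509×10⁻⁴ = 1.130×10⁻⁴ mol.
Product formed: 0.815 × 1.130×10⁻⁴ = 9.209×10⁻⁵ mol.
Rate: 9.209×10⁻⁵ / 822 s = 1.12×10⁻⁷ mol s⁻¹.

1.12×10⁻⁷ mol s⁻¹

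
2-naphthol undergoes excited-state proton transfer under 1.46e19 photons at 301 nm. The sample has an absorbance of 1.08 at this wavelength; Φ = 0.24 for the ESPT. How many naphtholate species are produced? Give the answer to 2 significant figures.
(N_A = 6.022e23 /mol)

3.2e18 species

Moles of photons: 1.46e19 / 6.022e23 = 2.424e-5 mol.
Fraction absorbed: 1 − 10^(−1.08) = 0.9168.
Photons absorbed: 0.9168 × 2.424e-5 = 2.222e-5 mol.
Product: Φ × n_abs = 0.24 × 2.222e-5 = 5.333e-6 mol.
As a count: 5.333e-6 × 6.022e23 = 3.2e18.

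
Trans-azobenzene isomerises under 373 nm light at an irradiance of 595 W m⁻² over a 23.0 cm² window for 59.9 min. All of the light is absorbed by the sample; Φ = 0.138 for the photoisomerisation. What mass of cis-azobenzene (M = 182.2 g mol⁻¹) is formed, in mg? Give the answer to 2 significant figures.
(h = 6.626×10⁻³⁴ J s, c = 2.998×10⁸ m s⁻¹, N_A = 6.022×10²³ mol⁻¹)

390 mg

Photon energy at 373 nm: hc/λ = (6.626×10⁻³⁴)(2.998×10⁸)/(373×10⁻⁹) = 5.326×10⁻¹⁹ J.
Energy delivered: (595 W m⁻²)(23.0×10⁻⁴ m²)(3594 s) = 4918 J.
Photons incident: 4918 / 5.326×10⁻¹⁹ = 9.234×10²¹, i.e. 9.234×10²¹/6.022×10²³ = 0.01533 mol.
Product: Φ × n_abs = 0.138 × 0.01533 = 0.002116 mol.
Mass: 0.002116 × 182.2 = 0.3855 g = 390 mg.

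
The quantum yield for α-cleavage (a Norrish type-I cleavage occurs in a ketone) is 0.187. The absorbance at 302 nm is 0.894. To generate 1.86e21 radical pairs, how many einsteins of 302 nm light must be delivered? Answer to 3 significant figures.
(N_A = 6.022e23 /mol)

Product: 1.86e21 / 6.022e23 = 0.003089 mol.
Photons that must be absorbed: 0.003089 / 0.187 = 0.01652 mol.
Fraction absorbed: 1 − 10^(−0.894) = 0.8724.
Incident photons needed: 0.01652 / 0.8724 = 0.01894 mol.

0.0189 einstein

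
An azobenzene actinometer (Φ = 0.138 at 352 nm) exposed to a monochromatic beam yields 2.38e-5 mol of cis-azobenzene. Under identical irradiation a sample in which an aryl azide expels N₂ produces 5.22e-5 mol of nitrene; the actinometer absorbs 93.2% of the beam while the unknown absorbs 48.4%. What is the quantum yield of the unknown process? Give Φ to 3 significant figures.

Φ = 0.583

Photons absorbed by the actinometer: 2.38e-5 / 0.138 = 1.725e-4 mol.
Incident flux: 1.725e-4 / 0.932 = 1.851e-4 einstein.
Absorbed by unknown: 0.484 × 1.851e-4 = 8.959e-5 mol.
Φ(unknown) = 5.22e-5 / 8.959e-5 = 0.583.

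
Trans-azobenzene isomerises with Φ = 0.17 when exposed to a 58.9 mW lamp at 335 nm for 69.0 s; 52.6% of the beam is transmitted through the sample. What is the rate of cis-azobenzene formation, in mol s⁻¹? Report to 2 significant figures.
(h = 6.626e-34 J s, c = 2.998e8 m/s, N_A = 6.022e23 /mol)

Photon energy at 335 nm: hc/λ = (6.626e-34)(2.998e8)/(335e-9) = 5.930e-19 J.
Energy delivered: (58.9 mW)(69 s) = 4.064 J.
Photons incident: 4.064 / 5.930e-19 = 6.853e18, i.e. 6.853e18/6.022e23 = 1.138e-5 mol.
Fraction absorbed: 1 − 52.6/100 = 0.4740.
Photons absorbed: 0.4740 × 1.138e-5 = 5.394e-6 mol.
Product formed: 0.17 × 5.394e-6 = 9.170e-7 mol.
Rate: 9.170e-7 / 69 s = 1.3e-8 mol s⁻¹.

1.3e-8 mol s⁻¹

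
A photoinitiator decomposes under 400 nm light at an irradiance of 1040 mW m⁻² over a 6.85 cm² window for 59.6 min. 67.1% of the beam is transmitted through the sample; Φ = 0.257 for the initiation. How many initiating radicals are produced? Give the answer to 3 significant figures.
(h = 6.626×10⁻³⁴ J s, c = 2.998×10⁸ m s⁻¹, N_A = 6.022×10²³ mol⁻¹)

4.34×10¹⁷ initiating radicals

Photon energy at 400 nm: hc/λ = (6.626×10⁻³⁴)(2.998×10⁸)/(400×10⁻⁹) = 4.966×10⁻¹⁹ J.
Energy delivered: (1040 mW m⁻²)(6.85×10⁻⁴ m²)(3576 s) = 2.548 J.
Photons incident: 2.548 / 4.966×10⁻¹⁹ = 5.131×10¹⁸, i.e. 5.131×10¹⁸/6.022×10²³ = 8.520×10⁻⁶ mol.
Fraction absorbed: 1 − 67.1/100 = 0.3290.
Photons absorbed: 0.3290 × 8.520×10⁻⁶ = 2.803×10⁻⁶ mol.
Product: Φ × n_abs = 0.257 × 2.803×10⁻⁶ = 7.204×10⁻⁷ mol.
As a count: 7.204×10⁻⁷ × 6.022×10²³ = 4.34×10¹⁷.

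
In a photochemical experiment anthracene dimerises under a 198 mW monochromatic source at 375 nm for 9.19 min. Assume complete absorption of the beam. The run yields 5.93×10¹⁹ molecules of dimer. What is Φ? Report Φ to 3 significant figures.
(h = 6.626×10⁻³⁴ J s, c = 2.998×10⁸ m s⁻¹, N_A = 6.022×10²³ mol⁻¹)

Product: 5.93×10¹⁹ / 6.022×10²³ = 9.847×10⁻⁵ mol.
Photon energy at 375 nm: hc/λ = (6.626×10⁻³⁴)(2.998×10⁸)/(375×10⁻⁹) = 5.297×10⁻¹⁹ J.
Energy delivered: (198 mW)(551.4 s) = 109.2 J.
Photons incident: 109.2 / 5.297×10⁻¹⁹ = 2.062×10²⁰, i.e. 2.062×10²⁰/6.022×10²³ = 3.424×10⁻⁴ mol.
Φ = 9.847×10⁻⁵ mol / 3.424×10⁻⁴ mol photons = 0.288.

Φ = 0.288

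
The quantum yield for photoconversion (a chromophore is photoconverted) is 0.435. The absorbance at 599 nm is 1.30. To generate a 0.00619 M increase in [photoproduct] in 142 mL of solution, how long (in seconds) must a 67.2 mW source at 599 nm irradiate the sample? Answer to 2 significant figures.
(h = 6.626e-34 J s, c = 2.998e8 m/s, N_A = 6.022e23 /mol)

t ≈ 6300 s

Product: (0.00619 M)(0.142 L) = 8.790e-4 mol.
Photons that must be absorbed: 8.790e-4 / 0.435 = 0.002021 mol.
Fraction absorbed: 1 − 10^(−1.30) = 0.9499.
Incident photons needed: 0.002021 / 0.9499 = 0.002128 mol.
Photon energy: hc/λ = 3.316e-19 J; per mole, 1.997e5 J mol⁻¹.
Energy required: 0.002128 × 1.997e5 = 425.0 J.
Time: 425.0 J / 0.0672 W = 6300 s.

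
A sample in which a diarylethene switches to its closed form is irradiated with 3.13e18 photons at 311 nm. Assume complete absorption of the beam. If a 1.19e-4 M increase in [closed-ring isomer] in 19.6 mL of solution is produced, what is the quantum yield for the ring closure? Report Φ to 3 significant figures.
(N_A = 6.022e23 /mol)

Product: (1.19e-4 M)(0.0196 L) = 2.332e-6 mol.
Moles of photons: 3.13e18 / 6.022e23 = 5.198e-6 mol.
Φ = 2.332e-6 mol / 5.198e-6 mol photons = 0.449.

Φ = 0.449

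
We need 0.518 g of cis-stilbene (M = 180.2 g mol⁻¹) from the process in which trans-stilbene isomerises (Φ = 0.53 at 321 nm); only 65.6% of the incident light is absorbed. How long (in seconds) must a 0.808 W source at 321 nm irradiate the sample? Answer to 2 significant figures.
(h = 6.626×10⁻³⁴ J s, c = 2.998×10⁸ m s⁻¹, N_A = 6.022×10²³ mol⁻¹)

t ≈ 3800 s

Product: 0.518 g / 180.2 g mol⁻¹ = 0.002875 mol.
Photons that must be absorbed: 0.002875 / 0.53 = 0.005425 mol.
Incident photons needed: 0.005425 / 0.656 = 0.008270 mol.
Photon energy: hc/λ = 6.188×10⁻¹⁹ J; per mole, 3.726×10⁵ J mol⁻¹.
Energy required: 0.008270 × 3.726×10⁵ = 3081 J.
Time: 3081 J / 0.808 W = 3800 s.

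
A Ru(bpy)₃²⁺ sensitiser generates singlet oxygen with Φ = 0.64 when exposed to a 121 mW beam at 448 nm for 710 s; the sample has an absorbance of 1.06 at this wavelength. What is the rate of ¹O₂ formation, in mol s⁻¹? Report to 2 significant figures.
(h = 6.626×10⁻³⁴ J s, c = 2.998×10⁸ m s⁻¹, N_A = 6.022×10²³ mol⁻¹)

Photon energy at 448 nm: hc/λ = (6.626×10⁻³⁴)(2.998×10⁸)/(448×10⁻⁹) = 4.434×10⁻¹⁹ J.
Energy delivered: (121 mW)(710 s) = 85.91 J.
Photons incident: 85.91 / 4.434×10⁻¹⁹ = 1.938×10²⁰, i.e. 1.938×10²⁰/6.022×10²³ = 3.218×10⁻⁴ mol.
Fraction absorbed: 1 − 10^(−1.06) = 0.9129.
Photons absorbed: 0.9129 × 3.218×10⁻⁴ = 2.938×10⁻⁴ mol.
Product formed: 0.64 × 2.938×10⁻⁴ = 1.880×10⁻⁴ mol.
Rate: 1.880×10⁻⁴ / 710 s = 2.6×10⁻⁷ mol s⁻¹.

2.6×10⁻⁷ mol s⁻¹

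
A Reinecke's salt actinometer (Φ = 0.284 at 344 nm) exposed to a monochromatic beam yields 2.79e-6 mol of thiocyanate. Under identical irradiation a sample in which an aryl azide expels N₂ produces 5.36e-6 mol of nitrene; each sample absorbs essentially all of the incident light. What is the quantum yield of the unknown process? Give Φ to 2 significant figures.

Photons absorbed by the actinometer: 2.79e-6 / 0.284 = 9.824e-6 mol.
Φ(unknown) = 5.36e-6 / 9.824e-6 = 0.55.

Φ = 0.55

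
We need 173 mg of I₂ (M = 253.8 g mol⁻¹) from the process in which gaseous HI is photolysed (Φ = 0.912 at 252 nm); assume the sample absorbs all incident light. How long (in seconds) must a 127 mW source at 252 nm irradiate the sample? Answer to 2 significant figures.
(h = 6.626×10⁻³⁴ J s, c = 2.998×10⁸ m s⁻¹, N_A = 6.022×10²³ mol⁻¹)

Product: 173 mg / 253.8 g mol⁻¹ = 6.816×10⁻⁴ mol.
Photons that must be absorbed: 6.816×10⁻⁴ / 0.912 = 7.474×10⁻⁴ mol.
Photon energy: hc/λ = 7.883×10⁻¹⁹ J; per mole, 4.747×10⁵ J mol⁻¹.
Energy required: 7.474×10⁻⁴ × 4.747×10⁵ = 354.8 J.
Time: 354.8 J / 0.127 W = 2800 s.

t ≈ 2800 s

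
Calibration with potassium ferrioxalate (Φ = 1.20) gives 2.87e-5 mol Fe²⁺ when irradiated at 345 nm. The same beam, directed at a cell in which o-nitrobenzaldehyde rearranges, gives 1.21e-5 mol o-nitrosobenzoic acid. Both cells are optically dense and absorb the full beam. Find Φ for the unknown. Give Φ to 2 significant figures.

Φ = 0.51

Photons absorbed by the actinometer: 2.87e-5 / 1.20 = 2.392e-5 mol.
Φ(unknown) = 1.21e-5 / 2.392e-5 = 0.51.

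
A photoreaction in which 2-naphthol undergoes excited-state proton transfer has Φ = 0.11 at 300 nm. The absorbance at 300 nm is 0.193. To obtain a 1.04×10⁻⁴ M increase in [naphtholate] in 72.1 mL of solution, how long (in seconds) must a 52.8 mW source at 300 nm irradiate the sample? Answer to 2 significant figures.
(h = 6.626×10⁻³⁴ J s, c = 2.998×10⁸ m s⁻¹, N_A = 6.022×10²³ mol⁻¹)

Product: (1.04×10⁻⁴ M)(0.0721 L) = 7.498×10⁻⁶ mol.
Photons that must be absorbed: 7.498×10⁻⁶ / 0.11 = 6.816×10⁻⁵ mol.
Fraction absorbed: 1 − 10^(−0.193) = 0.3588.
Incident photons needed: 6.816×10⁻⁵ / 0.3588 = 1.900×10⁻⁴ mol.
Photon energy: hc/λ = 6.622×10⁻¹⁹ J; per mole, 3.988×10⁵ J mol⁻¹.
Energy required: 1.900×10⁻⁴ × 3.988×10⁵ = 75.77 J.
Time: 75.77 J / 0.0528 W = 1400 s.

t ≈ 1400 s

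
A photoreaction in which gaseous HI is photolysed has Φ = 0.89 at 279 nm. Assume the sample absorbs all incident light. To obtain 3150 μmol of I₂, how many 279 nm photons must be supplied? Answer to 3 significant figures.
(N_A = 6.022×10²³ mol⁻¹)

2.13×10²¹ photons

Product: 3150 μmol = 0.00315 mol.
Photons that must be absorbed: 0.00315 / 0.89 = 0.003539 mol.
Photon count: 0.003539 × 6.022×10²³ = 2.13×10²¹.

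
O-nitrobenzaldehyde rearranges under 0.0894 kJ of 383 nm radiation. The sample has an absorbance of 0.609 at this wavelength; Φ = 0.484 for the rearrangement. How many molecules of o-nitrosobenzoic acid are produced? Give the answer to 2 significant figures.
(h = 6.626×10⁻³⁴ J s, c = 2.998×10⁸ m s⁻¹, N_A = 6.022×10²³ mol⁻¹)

Photon energy at 383 nm: hc/λ = (6.626×10⁻³⁴)(2.998×10⁸)/(383×10⁻⁹) = 5.187×10⁻¹⁹ J.
Incident energy: 0.0894 kJ = 89.4 J.
Photons incident: 89.4 / 5.187×10⁻¹⁹ = 1.724×10²⁰, i.e. 1.724×10²⁰/6.022×10²³ = 2.863×10⁻⁴ mol.
Fraction absorbed: 1 − 10^(−0.609) = 0.7540.
Photons absorbed: 0.7540 × 2.863×10⁻⁴ = 2.159×10⁻⁴ mol.
Product: Φ × n_abs = 0.484 × 2.159×10⁻⁴ = 1.045×10⁻⁴ mol.
As a count: 1.045×10⁻⁴ × 6.022×10²³ = 6.3×10¹⁹.

6.3×10¹⁹ molecules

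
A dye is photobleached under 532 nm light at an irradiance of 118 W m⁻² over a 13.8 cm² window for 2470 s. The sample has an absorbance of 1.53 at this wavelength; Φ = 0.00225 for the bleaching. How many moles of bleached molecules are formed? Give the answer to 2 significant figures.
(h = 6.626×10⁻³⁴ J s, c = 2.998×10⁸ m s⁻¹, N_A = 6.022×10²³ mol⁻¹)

3.9×10⁻⁶ mol

Photon energy at 532 nm: hc/λ = (6.626×10⁻³⁴)(2.998×10⁸)/(532×10⁻⁹) = 3.734×10⁻¹⁹ J.
Energy delivered: (118 W m⁻²)(13.8×10⁻⁴ m²)(2470 s) = 402.2 J.
Photons incident: 402.2 / 3.734×10⁻¹⁹ = 1.077×10²¹, i.e. 1.077×10²¹/6.022×10²³ = 0.001788 mol.
Fraction absorbed: 1 − 10^(−1.53) = 0.9705.
Photons absorbed: 0.9705 × 0.001788 = 0.001735 mol.
Product: Φ × n_abs = 0.00225 × 0.001735 = 3.904×10⁻⁶ mol.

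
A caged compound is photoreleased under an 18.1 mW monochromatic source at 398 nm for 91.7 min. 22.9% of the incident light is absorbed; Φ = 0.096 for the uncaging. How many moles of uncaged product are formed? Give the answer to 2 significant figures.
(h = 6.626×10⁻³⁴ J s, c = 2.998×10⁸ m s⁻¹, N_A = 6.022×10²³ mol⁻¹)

Photon energy at 398 nm: hc/λ = (6.626×10⁻³⁴)(2.998×10⁸)/(398×10⁻⁹) = 4.991×10⁻¹⁹ J.
Energy delivered: (18.1 mW)(5502 s) = 99.59 J.
Photons incident: 99.59 / 4.991×10⁻¹⁹ = 1.995×10²⁰, i.e. 1.995×10²⁰/6.022×10²³ = 3.313×10⁻⁴ mol.
Photons absorbed: 0.229 × 3.313×10⁻⁴ = 7.587×10⁻⁵ mol.
Product: Φ × n_abs = 0.096 × 7.587×10⁻⁵ = 7.284×10⁻⁶ mol.

7.3×10⁻⁶ mol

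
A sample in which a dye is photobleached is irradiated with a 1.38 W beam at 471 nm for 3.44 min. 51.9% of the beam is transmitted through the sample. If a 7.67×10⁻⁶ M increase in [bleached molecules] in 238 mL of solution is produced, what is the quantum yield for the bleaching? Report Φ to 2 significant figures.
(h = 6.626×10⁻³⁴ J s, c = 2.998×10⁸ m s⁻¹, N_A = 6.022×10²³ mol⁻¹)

Φ = 0.0034

Product: (7.67×10⁻⁶ M)(0.238 L) = 1.825×10⁻⁶ mol.
Photon energy at 471 nm: hc/λ = (6.626×10⁻³⁴)(2.998×10⁸)/(471×10⁻⁹) = 4.218×10⁻¹⁹ J.
Energy delivered: (1.38 W)(206.4 s) = 284.8 J.
Photons incident: 284.8 / 4.218×10⁻¹⁹ = 6.752×10²⁰, i.e. 6.752×10²⁰/6.022×10²³ = 0.001121 mol.
Fraction absorbed: 1 − 51.9/100 = 0.4810.
Photons absorbed: 0.4810 × 0.001121 = 5.392×10⁻⁴ mol.
Φ = 1.825×10⁻⁶ mol / 5.392×10⁻⁴ mol photons = 0.0034.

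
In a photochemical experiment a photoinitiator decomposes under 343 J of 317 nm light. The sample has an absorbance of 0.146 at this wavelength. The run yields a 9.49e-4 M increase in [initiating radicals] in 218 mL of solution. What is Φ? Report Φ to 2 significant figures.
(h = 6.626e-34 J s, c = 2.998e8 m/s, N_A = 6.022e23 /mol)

Φ = 0.80

Product: (9.49e-4 M)(0.218 L) = 2.069e-4 mol.
Photon energy at 317 nm: hc/λ = (6.626e-34)(2.998e8)/(317e-9) = 6.266e-19 J.
Photons incident: 343 / 6.266e-19 = 5.474e20, i.e. 5.474e20/6.022e23 = 9.090e-4 mol.
Fraction absorbed: 1 − 10^(−0.146) = 0.2855.
Photons absorbed: 0.2855 × 9.090e-4 = 2.595e-4 mol.
Φ = 2.069e-4 mol / 2.595e-4 mol photons = 0.80.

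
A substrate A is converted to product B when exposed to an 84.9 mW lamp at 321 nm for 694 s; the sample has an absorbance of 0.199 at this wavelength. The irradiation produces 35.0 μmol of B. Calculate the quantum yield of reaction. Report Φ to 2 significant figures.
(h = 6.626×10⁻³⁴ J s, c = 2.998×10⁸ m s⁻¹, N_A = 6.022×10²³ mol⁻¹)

Product: 35.0 μmol = 3.50×10⁻⁵ mol.
Photon energy at 321 nm: hc/λ = (6.626×10⁻³⁴)(2.998×10⁸)/(321×10⁻⁹) = 6.188×10⁻¹⁹ J.
Energy delivered: (84.9 mW)(694 s) = 58.92 J.
Photons incident: 58.92 / 6.188×10⁻¹⁹ = 9.522×10¹⁹, i.e. 9.522×10¹⁹/6.022×10²³ = 1.581×10⁻⁴ mol.
Fraction absorbed: 1 − 10^(−0.199) = 0.3676.
Photons absorbed: 0.3676 × 1.581×10⁻⁴ = 5.812×10⁻⁵ mol.
Φ = 3.50×10⁻⁵ mol / 5.812×10⁻⁵ mol photons = 0.60.

Φ = 0.60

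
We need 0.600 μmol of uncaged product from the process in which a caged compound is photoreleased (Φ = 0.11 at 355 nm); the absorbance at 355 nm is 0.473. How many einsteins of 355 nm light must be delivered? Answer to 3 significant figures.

8.22e-6 einstein

Product: 0.600 μmol = 6.00e-7 mol.
Photons that must be absorbed: 6.00e-7 / 0.11 = 5.455e-6 mol.
Fraction absorbed: 1 − 10^(−0.473) = 0.6635.
Incident photons needed: 5.455e-6 / 0.6635 = 8.222e-6 mol.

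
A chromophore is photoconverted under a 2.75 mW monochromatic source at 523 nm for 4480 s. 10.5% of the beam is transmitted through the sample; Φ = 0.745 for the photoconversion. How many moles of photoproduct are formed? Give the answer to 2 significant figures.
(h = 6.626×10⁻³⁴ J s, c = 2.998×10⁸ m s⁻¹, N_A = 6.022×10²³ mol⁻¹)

Photon energy at 523 nm: hc/λ = (6.626×10⁻³⁴)(2.998×10⁸)/(523×10⁻⁹) = 3.798×10⁻¹⁹ J.
Energy delivered: (2.75 mW)(4480 s) = 12.32 J.
Photons incident: 12.32 / 3.798×10⁻¹⁹ = 3.244×10¹⁹, i.e. 3.244×10¹⁹/6.022×10²³ = 5.387×10⁻⁵ mol.
Fraction absorbed: 1 − 10.5/100 = 0.8950.
Photons absorbed: 0.8950 × 5.387×10⁻⁵ = 4.821×10⁻⁵ mol.
Product: Φ × n_abs = 0.745 × 4.821×10⁻⁵ = 3.592×10⁻⁵ mol.

3.6×10⁻⁵ mol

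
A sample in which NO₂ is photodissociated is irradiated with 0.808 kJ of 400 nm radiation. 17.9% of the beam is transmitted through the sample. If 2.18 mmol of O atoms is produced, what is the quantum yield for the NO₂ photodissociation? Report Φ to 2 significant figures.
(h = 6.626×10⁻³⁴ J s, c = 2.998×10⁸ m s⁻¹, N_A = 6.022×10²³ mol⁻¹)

Product: 2.18 mmol = 0.00218 mol.
Photon energy at 400 nm: hc/λ = (6.626×10⁻³⁴)(2.998×10⁸)/(400×10⁻⁹) = 4.966×10⁻¹⁹ J.
Incident energy: 0.808 kJ = 808 J.
Photons incident: 808 / 4.966×10⁻¹⁹ = 1.627×10²¹, i.e. 1.627×10²¹/6.022×10²³ = 0.002702 mol.
Fraction absorbed: 1 − 17.9/100 = 0.8210.
Photons absorbed: 0.8210 × 0.002702 = 0.002218 mol.
Φ = 0.00218 mol / 0.002218 mol photons = 0.98.

Φ = 0.98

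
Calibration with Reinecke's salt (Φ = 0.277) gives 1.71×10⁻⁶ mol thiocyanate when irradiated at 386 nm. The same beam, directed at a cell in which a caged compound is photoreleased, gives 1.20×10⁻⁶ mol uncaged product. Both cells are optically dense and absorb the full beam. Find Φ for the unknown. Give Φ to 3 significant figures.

Photons absorbed by the actinometer: 1.71×10⁻⁶ / 0.277 = 6.173×10⁻⁶ mol.
Φ(unknown) = 1.20×10⁻⁶ / 6.173×10⁻⁶ = 0.194.

Φ = 0.194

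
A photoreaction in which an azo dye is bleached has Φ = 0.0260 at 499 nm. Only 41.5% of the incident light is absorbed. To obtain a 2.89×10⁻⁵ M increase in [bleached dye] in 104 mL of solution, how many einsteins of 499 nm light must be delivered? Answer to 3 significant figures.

Product: (2.89×10⁻⁵ M)(0.104 L) = 3.006×10⁻⁶ mol.
Photons that must be absorbed: 3.006×10⁻⁶ / 0.0260 = 1.156×10⁻⁴ mol.
Incident photons needed: 1.156×10⁻⁴ / 0.415 = 2.786×10⁻⁴ mol.

2.79×10⁻⁴ einstein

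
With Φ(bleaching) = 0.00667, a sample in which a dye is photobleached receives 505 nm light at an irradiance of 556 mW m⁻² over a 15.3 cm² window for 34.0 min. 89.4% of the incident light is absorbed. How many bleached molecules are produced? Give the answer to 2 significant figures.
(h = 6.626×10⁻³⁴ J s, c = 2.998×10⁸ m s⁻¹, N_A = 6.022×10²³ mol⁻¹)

Photon energy at 505 nm: hc/λ = (6.626×10⁻³⁴)(2.998×10⁸)/(505×10⁻⁹) = 3.934×10⁻¹⁹ J.
Energy delivered: (556 mW m⁻²)(15.3×10⁻⁴ m²)(2040 s) = 1.735 J.
Photons incident: 1.735 / 3.934×10⁻¹⁹ = 4.410×10¹⁸, i.e. 4.410×10¹⁸/6.022×10²³ = 7.323×10⁻⁶ mol.
Photons absorbed: 0.894 × 7.323×10⁻⁶ = 6.547×10⁻⁶ mol.
Product: Φ × n_abs = 0.00667 × 6.547×10⁻⁶ = 4.367×10⁻⁸ mol.
As a count: 4.367×10⁻⁸ × 6.022×10²³ = 2.6×10¹⁶.

2.6×10¹⁶ bleached molecules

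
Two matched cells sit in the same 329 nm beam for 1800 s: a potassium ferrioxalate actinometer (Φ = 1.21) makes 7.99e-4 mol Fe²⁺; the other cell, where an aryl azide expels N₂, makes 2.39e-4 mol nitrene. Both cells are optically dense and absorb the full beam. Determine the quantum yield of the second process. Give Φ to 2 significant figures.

Photons absorbed by the actinometer: 7.99e-4 / 1.21 = 6.603e-4 mol.
Φ(unknown) = 2.39e-4 / 6.603e-4 = 0.36.

Φ = 0.36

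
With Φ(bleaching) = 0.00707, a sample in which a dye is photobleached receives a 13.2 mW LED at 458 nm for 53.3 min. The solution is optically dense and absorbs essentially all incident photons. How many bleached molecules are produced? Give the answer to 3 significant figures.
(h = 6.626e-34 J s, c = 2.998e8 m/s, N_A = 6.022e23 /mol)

6.88e17 bleached molecules

Photon energy at 458 nm: hc/λ = (6.626e-34)(2.998e8)/(458e-9) = 4.337e-19 J.
Energy delivered: (13.2 mW)(3198 s) = 42.21 J.
Photons incident: 42.21 / 4.337e-19 = 9.733e19, i.e. 9.733e19/6.022e23 = 1.616e-4 mol.
Product: Φ × n_abs = 0.00707 × 1.616e-4 = 1.143e-6 mol.
As a count: 1.143e-6 × 6.022e23 = 6.88e17.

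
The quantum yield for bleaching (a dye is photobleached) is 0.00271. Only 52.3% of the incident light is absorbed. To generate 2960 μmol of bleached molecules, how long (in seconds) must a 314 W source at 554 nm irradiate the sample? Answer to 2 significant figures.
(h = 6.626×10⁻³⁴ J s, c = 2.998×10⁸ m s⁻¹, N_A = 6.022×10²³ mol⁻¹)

t ≈ 1400 s

Product: 2960 μmol = 0.00296 mol.
Photons that must be absorbed: 0.00296 / 0.00271 = 1.092 mol.
Incident photons needed: 1.092 / 0.523 = 2.088 mol.
Photon energy: hc/λ = 3.586×10⁻¹⁹ J; per mole, 2.159×10⁵ J mol⁻¹.
Energy required: 2.088 × 2.159×10⁵ = 4.508×10⁵ J.
Time: 4.508×10⁵ J / 314 W = 1400 s.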